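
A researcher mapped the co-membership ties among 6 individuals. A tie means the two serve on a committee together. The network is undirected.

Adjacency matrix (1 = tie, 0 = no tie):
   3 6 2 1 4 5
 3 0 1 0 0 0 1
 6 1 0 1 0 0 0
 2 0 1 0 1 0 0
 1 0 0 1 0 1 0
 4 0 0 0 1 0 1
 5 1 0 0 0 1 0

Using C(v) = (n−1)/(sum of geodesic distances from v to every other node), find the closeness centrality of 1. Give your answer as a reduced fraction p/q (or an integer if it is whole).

5/9

Distances from 1: 2:1, 3:3, 4:1, 5:2, 6:2. Sum = 9.
n = 6, so closeness = 5/9.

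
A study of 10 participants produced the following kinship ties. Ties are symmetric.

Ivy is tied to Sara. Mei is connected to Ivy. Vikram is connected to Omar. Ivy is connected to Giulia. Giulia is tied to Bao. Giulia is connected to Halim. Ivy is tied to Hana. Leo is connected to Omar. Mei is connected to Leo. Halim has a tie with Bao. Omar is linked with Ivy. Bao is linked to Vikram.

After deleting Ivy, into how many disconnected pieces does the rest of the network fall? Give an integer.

3

Without Ivy, the remaining ties split the others into: {Bao, Giulia, Halim, Leo, Mei, Omar, Vikram}; {Hana}; {Sara}.
That's 3 separate components.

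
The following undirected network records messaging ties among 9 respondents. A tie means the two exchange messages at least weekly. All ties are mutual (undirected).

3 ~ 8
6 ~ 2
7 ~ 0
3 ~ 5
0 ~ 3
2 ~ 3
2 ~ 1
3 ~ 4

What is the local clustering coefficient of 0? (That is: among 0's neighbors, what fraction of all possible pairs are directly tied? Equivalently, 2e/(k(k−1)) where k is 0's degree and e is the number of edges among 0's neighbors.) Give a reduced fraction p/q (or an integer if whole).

0

0's neighbors: 3 and 7 (k = 2).
Possible neighbor pairs: C(2,2) = 1. Edges among them: none → e = 0.
Clustering(0) = 0/1.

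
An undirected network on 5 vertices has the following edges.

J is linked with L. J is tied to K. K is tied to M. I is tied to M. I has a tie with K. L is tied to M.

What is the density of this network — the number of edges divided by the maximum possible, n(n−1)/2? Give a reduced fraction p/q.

There are 6 edges and 5 nodes, so the maximum possible is C(5,2) = 10.
Density = 6/10 = 3/5.

3/5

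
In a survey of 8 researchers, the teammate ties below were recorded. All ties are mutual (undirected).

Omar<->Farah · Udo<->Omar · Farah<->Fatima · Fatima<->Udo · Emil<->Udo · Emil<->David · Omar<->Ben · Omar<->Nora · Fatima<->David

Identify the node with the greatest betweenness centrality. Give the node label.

Omar

Unnormalized betweenness of each node: Ben:0, David:5/6, Emil:3/2, Farah:5/2, Fatima:14/3, Nora:0, Omar:71/6, Udo:23/3.
Omar has the largest value, 71/6, making it the main broker — the node through which the most shortest paths run.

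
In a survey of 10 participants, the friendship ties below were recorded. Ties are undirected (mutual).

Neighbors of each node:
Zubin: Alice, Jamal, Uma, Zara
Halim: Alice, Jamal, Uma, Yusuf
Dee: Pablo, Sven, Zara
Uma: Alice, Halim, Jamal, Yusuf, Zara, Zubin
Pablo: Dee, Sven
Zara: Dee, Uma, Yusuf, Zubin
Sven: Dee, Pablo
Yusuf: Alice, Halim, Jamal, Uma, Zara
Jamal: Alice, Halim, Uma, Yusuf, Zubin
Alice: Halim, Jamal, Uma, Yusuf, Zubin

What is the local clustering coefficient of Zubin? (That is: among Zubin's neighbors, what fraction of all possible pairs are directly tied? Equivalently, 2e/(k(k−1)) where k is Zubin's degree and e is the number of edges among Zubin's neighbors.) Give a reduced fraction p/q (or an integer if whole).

Zubin's neighbors: Alice, Jamal, Uma, and Zara (k = 4).
Possible neighbor pairs: C(4,2) = 6. Edges among them: Alice–Jamal, Alice–Uma, Jamal–Uma, Uma–Zara → e = 4.
Clustering(Zubin) = 4/6 = 2/3.

2/3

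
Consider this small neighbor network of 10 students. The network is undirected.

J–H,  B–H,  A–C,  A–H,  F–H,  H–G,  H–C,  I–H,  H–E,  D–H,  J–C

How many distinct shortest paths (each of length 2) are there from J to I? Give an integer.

The shortest distance is 2, and the only length-2 path is J–H–I. So there is exactly 1 shortest path.

1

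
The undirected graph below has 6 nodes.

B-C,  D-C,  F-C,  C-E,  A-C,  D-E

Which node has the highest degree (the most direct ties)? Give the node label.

Degrees — A:1, B:1, C:5, D:2, E:2, F:1.
The maximum is 5, attained only by C.

C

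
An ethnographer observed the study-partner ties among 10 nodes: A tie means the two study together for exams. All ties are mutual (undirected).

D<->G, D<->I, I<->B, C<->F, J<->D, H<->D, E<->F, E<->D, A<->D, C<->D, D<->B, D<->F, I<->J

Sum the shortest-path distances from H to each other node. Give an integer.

17

Distances from H: A:2, B:2, C:2, D:1, E:2, F:2, G:2, I:2, J:2.
Sum = 2 + 2 + 2 + 1 + 2 + 2 + 2 + 2 + 2 = 17.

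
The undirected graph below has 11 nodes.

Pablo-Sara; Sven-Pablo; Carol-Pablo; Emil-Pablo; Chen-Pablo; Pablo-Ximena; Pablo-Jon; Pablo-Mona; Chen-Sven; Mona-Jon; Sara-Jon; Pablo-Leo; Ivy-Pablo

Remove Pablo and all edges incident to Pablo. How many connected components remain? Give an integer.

7

Without Pablo, the remaining ties split the others into: {Ximena}; {Chen, Sven}; {Jon, Mona, Sara}; {Carol}; {Ivy}; {Leo}; {Emil}.
That's 7 separate components.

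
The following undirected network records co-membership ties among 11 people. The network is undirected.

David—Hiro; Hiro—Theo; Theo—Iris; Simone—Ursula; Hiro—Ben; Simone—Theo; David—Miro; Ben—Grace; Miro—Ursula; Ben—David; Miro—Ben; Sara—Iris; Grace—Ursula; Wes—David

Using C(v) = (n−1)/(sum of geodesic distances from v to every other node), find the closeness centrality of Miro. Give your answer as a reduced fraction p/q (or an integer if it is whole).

Distances from Miro: Ben:1, David:1, Grace:2, Hiro:2, Iris:4, Sara:5, Simone:2, Theo:3, Ursula:1, Wes:2. Sum = 23.
n = 11, so closeness = 10/23.

10/23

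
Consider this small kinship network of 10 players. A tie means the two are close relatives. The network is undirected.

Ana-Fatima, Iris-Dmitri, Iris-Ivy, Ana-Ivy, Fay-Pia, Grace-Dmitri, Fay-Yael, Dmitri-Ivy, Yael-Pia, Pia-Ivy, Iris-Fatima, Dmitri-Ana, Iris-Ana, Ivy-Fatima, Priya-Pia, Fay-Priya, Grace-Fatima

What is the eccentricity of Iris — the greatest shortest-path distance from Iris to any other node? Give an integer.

3

Distances from Iris: Ana:1, Dmitri:1, Fatima:1, Fay:3, Grace:2, Ivy:1, Pia:2, Priya:3, Yael:3.
The largest is 3 (to Fay, Priya, and Yael), so the eccentricity of Iris is 3.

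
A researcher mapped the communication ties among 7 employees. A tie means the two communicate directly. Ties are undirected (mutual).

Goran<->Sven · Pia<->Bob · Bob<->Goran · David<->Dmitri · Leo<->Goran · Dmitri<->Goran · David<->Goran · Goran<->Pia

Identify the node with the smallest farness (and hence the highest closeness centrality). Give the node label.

Farness (sum of distances to all others) for each node — Bob:10, David:10, Dmitri:10, Goran:6, Leo:11, Pia:10, Sven:11.
The smallest farness is 6, for Goran, so Goran has the highest closeness.

Goran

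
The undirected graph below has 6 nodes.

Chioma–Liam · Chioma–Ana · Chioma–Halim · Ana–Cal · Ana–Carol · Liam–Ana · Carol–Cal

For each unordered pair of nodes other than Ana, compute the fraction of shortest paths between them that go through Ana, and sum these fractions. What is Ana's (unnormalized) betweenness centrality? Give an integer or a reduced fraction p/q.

Pairs whose geodesics pass through Ana — Carol–Liam: 1; Carol–Halim: 1; Carol–Chioma: 1; Liam–Cal: 1; Halim–Cal: 1; Cal–Chioma: 1.
All other pairs contribute 0.
Summing the contributions gives betweenness(Ana) = 6.

6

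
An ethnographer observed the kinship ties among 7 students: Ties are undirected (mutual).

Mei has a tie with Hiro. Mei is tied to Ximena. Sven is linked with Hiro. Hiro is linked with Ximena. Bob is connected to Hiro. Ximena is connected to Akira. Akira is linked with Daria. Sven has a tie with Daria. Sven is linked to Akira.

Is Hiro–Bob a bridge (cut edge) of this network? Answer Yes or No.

Without the Hiro–Bob edge there is no alternate route between Hiro and Bob, so the network disconnects. It is a bridge.

Yes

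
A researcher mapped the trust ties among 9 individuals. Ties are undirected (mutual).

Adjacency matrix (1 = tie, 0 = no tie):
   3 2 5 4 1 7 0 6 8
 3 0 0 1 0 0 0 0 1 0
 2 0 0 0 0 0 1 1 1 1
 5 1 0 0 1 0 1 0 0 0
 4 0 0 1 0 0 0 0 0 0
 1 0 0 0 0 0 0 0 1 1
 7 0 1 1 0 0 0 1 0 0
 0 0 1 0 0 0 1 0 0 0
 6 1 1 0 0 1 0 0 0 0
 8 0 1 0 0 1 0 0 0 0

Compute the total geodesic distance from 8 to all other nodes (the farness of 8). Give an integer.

Distances from 8: 0:2, 1:1, 2:1, 3:3, 4:4, 5:3, 6:2, 7:2.
Sum = 2 + 1 + 1 + 3 + 4 + 3 + 2 + 2 = 18.

18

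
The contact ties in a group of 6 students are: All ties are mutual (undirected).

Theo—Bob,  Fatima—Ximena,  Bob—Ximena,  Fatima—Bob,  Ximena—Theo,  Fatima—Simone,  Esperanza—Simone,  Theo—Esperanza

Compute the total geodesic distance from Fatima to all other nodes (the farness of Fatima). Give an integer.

7

Distances from Fatima: Bob:1, Esperanza:2, Simone:1, Theo:2, Ximena:1.
Sum = 1 + 2 + 1 + 2 + 1 = 7.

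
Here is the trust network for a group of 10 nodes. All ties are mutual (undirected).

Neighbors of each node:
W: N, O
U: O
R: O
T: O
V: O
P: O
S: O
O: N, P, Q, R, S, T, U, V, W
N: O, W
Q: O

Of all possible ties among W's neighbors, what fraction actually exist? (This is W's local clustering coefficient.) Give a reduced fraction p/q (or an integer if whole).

W's neighbors: N and O (k = 2).
Possible neighbor pairs: C(2,2) = 1. Edges among them: N–O → e = 1.
Clustering(W) = 1/1.

1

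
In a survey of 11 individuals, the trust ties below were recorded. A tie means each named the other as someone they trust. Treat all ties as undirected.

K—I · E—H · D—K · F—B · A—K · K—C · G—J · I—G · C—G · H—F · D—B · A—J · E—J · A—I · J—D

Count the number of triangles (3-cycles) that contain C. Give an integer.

0

C's neighbors are G and K, but none of them are tied to each other, so no triangle contains C.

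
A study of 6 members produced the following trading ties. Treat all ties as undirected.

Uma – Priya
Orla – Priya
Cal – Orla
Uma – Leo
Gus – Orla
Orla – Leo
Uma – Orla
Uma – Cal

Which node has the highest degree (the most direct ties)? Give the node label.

Orla

Degrees — Cal:2, Gus:1, Leo:2, Orla:5, Priya:2, Uma:4.
The maximum is 5, attained only by Orla.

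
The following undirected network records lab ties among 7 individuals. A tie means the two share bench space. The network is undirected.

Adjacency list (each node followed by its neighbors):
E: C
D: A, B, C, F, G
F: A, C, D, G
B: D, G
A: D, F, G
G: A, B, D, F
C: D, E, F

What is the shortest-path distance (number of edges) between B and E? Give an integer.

One shortest route is B – D – C – E, which uses 3 edges, and at distance 2 from B we only reach {A, C, F}, which does not include E. So d(B,E) = 3.

3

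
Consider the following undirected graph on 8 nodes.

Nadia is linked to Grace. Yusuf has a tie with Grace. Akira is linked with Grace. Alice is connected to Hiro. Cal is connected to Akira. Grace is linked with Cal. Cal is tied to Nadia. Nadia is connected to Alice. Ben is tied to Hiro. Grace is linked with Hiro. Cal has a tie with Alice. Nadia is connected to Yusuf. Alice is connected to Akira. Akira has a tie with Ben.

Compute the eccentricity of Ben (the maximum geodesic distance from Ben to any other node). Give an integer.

Distances from Ben: Akira:1, Alice:2, Cal:2, Grace:2, Hiro:1, Nadia:3, Yusuf:3.
The largest is 3 (to Nadia and Yusuf), so the eccentricity of Ben is 3.

3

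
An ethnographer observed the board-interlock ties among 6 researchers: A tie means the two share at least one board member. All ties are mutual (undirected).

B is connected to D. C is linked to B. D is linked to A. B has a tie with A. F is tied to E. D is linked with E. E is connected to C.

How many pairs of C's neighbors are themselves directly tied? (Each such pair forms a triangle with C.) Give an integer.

0

C's neighbors are B and E, but none of them are tied to each other, so no triangle contains C.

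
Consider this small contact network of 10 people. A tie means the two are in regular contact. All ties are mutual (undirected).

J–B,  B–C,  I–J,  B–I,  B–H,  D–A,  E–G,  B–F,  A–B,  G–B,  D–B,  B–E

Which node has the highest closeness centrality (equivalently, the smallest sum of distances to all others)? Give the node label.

Farness (sum of distances to all others) for each node — A:16, B:9, C:17, D:16, E:16, F:17, G:16, H:17, I:16, J:16.
The smallest farness is 9, for B, so B has the highest closeness.

B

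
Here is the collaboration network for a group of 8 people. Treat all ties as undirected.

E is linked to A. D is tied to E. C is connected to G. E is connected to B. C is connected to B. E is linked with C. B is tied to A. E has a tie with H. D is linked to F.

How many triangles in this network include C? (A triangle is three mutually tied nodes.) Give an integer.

1

C's neighbors: B, E, and G.
Neighbor pairs that are themselves tied: C–B–E. Each forms one triangle with C, for 1 in total.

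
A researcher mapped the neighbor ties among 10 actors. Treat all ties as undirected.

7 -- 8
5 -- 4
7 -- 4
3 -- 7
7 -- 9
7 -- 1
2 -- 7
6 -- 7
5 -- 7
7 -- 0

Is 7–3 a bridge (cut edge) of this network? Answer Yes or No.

Without the 7–3 edge there is no alternate route between 7 and 3, so the network disconnects. It is a bridge.

Yes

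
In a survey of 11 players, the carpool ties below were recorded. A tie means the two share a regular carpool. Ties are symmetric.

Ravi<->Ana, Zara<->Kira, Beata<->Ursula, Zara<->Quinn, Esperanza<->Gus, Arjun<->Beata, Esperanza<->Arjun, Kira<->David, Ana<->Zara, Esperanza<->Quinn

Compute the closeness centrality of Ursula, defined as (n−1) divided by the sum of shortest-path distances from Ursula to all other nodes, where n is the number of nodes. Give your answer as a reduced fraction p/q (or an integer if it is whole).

Distances from Ursula: Ana:6, Arjun:2, Beata:1, David:7, Esperanza:3, Gus:4, Kira:6, Quinn:4, Ravi:7, Zara:5. Sum = 45.
n = 11, so closeness = 10/45 = 2/9.

2/9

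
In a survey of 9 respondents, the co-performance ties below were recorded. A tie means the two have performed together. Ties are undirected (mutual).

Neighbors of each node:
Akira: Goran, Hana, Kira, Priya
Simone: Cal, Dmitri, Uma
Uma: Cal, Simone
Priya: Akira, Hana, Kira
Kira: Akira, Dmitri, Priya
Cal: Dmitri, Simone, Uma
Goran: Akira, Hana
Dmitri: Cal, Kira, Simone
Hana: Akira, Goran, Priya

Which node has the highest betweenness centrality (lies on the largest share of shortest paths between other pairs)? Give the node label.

Unnormalized betweenness of each node: Akira:8, Cal:3, Dmitri:15, Goran:0, Hana:1/2, Kira:16, Priya:5/2, Simone:3, Uma:0.
Kira has the largest value, 16, making it the main broker — the node through which the most shortest paths run.

Kira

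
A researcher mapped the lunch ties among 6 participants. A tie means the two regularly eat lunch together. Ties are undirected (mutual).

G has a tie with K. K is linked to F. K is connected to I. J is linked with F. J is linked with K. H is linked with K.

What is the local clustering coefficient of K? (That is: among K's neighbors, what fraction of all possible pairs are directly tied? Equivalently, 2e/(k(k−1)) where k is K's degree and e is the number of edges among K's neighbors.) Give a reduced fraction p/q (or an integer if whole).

1/10

K's neighbors: F, G, H, I, and J (k = 5).
Possible neighbor pairs: C(5,2) = 10. Edges among them: F–J → e = 1.
Clustering(K) = 1/10.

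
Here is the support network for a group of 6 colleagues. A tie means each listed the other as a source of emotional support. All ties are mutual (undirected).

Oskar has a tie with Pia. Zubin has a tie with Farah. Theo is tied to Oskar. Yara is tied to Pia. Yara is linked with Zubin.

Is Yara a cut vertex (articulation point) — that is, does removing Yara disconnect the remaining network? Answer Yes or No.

Removing Yara leaves {Oskar, Pia, and Theo} with no path to {Farah and Zubin}, so the network splits into 2 components. Yara is a cut vertex.

Yes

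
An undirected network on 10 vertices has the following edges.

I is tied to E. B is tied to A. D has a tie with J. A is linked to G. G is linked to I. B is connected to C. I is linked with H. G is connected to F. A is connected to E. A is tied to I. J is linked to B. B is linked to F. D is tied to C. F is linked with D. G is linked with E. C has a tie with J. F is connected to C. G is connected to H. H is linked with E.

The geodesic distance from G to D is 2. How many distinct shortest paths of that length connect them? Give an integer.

The shortest distance is 2, and the only length-2 path is G–F–D. So there is exactly 1 shortest path.

1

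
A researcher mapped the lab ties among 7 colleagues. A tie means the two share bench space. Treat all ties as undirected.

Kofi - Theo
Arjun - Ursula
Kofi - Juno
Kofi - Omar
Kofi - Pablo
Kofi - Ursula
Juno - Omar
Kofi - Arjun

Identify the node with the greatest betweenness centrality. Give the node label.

Kofi

Unnormalized betweenness of each node: Arjun:0, Juno:0, Kofi:13, Omar:0, Pablo:0, Theo:0, Ursula:0.
Kofi has the largest value, 13, making it the main broker — the node through which the most shortest paths run.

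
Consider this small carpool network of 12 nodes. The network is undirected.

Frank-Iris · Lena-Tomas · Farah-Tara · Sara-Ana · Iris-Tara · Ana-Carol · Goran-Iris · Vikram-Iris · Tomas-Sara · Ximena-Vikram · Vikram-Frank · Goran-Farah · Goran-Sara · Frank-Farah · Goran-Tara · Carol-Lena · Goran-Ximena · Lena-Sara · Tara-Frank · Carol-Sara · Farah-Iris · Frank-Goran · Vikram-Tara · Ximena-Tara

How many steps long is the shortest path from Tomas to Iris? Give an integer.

One shortest route is Tomas – Sara – Goran – Iris, which uses 3 edges, and at distance 2 from Tomas we only reach {Ana, Carol, Goran}, which does not include Iris. So d(Tomas,Iris) = 3.

3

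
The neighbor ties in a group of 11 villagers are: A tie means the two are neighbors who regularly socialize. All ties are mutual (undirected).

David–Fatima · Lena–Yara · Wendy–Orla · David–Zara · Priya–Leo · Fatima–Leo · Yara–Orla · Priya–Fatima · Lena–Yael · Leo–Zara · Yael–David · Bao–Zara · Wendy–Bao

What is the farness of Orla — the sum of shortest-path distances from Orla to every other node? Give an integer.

30

Distances from Orla: Bao:2, David:4, Fatima:5, Lena:2, Leo:4, Priya:5, Wendy:1, Yael:3, Yara:1, Zara:3.
Sum = 2 + 4 + 5 + 2 + 4 + 5 + 1 + 3 + 1 + 3 = 30.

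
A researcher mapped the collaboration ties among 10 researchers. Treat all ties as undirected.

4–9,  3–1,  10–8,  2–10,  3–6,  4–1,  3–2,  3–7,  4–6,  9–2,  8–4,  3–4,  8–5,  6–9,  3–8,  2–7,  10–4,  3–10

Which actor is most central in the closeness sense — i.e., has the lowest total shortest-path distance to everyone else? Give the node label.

Farness (sum of distances to all others) for each node — 1:17, 2:15, 3:11, 4:12, 5:22, 6:16, 7:17, 8:14, 9:16, 10:14.
The smallest farness is 11, for 3, so 3 has the highest closeness.

3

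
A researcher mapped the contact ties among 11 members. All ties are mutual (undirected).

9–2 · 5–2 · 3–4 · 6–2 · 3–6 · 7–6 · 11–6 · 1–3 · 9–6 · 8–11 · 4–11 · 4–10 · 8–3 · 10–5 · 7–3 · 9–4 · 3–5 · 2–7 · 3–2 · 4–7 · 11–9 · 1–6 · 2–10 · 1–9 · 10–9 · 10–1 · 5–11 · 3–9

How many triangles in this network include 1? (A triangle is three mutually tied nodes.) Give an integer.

4

1's neighbors: 3, 6, 9, and 10.
Neighbor pairs that are themselves tied: 1–3–6; 1–3–9; 1–6–9; 1–9–10. Each forms one triangle with 1, for 4 in total.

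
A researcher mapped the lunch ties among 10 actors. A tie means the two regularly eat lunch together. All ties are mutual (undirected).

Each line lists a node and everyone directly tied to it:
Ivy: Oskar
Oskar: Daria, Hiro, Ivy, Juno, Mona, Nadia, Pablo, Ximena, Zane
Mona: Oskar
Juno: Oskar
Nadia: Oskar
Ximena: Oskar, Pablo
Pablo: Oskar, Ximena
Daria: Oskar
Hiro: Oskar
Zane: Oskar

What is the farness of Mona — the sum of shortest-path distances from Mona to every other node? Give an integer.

17

Distances from Mona: Daria:2, Hiro:2, Ivy:2, Juno:2, Nadia:2, Oskar:1, Pablo:2, Ximena:2, Zane:2.
Sum = 2 + 2 + 2 + 2 + 2 + 1 + 2 + 2 + 2 = 17.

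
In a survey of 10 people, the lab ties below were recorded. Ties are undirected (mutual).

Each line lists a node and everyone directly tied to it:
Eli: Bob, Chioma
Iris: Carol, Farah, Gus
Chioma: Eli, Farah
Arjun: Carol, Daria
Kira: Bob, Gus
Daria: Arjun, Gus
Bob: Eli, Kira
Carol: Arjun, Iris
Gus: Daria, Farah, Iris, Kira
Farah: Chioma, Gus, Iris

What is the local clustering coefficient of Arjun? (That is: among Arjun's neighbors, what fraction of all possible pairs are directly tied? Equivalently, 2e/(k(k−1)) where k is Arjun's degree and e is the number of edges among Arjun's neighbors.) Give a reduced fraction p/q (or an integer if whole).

Arjun's neighbors: Carol and Daria (k = 2).
Possible neighbor pairs: C(2,2) = 1. Edges among them: none → e = 0.
Clustering(Arjun) = 0/1.

0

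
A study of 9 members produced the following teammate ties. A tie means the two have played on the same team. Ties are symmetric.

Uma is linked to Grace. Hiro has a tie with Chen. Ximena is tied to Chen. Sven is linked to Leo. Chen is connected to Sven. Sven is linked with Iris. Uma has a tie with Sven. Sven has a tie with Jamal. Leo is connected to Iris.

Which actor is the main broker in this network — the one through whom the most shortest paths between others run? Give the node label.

Unnormalized betweenness of each node: Chen:13, Grace:0, Hiro:0, Iris:0, Jamal:0, Leo:0, Sven:23, Uma:7, Ximena:0.
Sven has the largest value, 23, making it the main broker — the node through which the most shortest paths run.

Sven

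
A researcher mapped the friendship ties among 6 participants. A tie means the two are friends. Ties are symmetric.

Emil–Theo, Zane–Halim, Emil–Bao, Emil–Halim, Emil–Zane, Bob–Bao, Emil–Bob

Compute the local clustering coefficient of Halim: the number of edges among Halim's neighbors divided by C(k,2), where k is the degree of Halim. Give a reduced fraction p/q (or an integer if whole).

Halim's neighbors: Emil and Zane (k = 2).
Possible neighbor pairs: C(2,2) = 1. Edges among them: Emil–Zane → e = 1.
Clustering(Halim) = 1/1.

1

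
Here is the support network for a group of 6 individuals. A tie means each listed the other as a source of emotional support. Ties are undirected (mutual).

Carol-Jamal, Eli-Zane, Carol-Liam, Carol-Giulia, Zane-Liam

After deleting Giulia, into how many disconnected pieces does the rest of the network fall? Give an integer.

1

Giulia's neighbors (Carol) remain reachable from one another through other ties, so the rest of the network stays in one piece.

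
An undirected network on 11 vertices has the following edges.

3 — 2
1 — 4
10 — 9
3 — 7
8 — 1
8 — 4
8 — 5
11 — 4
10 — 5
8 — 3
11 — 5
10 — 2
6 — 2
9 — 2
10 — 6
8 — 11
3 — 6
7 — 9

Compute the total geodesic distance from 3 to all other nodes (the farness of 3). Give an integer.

Distances from 3: 1:2, 2:1, 4:2, 5:2, 6:1, 7:1, 8:1, 9:2, 10:2, 11:2.
Sum = 2 + 1 + 2 + 2 + 1 + 1 + 1 + 2 + 2 + 2 = 16.

16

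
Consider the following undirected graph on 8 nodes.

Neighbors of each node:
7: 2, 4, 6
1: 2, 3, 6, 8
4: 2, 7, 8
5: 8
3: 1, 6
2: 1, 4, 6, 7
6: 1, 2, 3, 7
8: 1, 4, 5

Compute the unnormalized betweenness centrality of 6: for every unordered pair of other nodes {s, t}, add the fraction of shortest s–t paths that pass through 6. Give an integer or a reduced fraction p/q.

Pairs whose geodesics pass through 6 — 2–3: 1/2; 4–3: 2/4; 1–7: 1/2; 7–3: 1.
All other pairs contribute 0.
Summing the contributions gives betweenness(6) = 5/2.

5/2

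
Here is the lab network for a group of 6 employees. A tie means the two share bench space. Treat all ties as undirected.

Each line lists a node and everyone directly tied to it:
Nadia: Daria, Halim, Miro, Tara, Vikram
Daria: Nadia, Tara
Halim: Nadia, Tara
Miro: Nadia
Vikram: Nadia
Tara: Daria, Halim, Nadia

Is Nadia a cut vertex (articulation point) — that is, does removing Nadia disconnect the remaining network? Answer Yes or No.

Yes

Removing Nadia leaves {Daria, Halim, and Tara} with no path to {Vikram}, so the network splits into 3 components. Nadia is a cut vertex.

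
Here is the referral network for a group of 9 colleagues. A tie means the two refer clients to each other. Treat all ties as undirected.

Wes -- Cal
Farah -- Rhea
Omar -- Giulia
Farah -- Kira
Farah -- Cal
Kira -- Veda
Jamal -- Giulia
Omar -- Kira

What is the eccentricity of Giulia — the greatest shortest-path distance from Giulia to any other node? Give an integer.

5

Distances from Giulia: Cal:4, Farah:3, Jamal:1, Kira:2, Omar:1, Rhea:4, Veda:3, Wes:5.
The largest is 5 (to Wes), so the eccentricity of Giulia is 5.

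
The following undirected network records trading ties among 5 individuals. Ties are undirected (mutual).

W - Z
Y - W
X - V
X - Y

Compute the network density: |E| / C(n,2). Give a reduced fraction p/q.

There are 4 edges and 5 nodes, so the maximum possible is C(5,2) = 10.
Density = 4/10 = 2/5.

2/5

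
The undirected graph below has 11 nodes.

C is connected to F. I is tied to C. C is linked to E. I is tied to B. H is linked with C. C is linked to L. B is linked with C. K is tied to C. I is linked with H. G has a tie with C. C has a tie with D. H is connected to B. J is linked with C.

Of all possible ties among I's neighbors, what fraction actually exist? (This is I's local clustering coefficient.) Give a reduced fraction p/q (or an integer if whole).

1

I's neighbors: B, C, and H (k = 3).
Possible neighbor pairs: C(3,2) = 3. Edges among them: B–C, B–H, C–H → e = 3.
Clustering(I) = 3/3 = 1.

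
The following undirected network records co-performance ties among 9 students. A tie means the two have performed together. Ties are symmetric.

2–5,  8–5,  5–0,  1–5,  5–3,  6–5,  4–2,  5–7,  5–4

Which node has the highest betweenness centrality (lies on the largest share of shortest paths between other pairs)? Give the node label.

Unnormalized betweenness of each node: 0:0, 1:0, 2:0, 3:0, 4:0, 5:27, 6:0, 7:0, 8:0.
5 has the largest value, 27, making it the main broker — the node through which the most shortest paths run.

5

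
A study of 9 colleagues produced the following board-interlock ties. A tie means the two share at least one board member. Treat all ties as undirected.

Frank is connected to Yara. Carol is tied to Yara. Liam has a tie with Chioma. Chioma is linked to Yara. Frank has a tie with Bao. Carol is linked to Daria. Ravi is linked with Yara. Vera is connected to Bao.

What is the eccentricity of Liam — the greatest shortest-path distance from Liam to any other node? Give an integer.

5

Distances from Liam: Bao:4, Carol:3, Chioma:1, Daria:4, Frank:3, Ravi:3, Vera:5, Yara:2.
The largest is 5 (to Vera), so the eccentricity of Liam is 5.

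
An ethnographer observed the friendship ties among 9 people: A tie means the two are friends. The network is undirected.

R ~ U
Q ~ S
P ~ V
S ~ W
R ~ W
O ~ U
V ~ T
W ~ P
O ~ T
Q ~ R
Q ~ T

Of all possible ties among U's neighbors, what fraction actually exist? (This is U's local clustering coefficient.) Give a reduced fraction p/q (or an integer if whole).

U's neighbors: O and R (k = 2).
Possible neighbor pairs: C(2,2) = 1. Edges among them: none → e = 0.
Clustering(U) = 0/1.

0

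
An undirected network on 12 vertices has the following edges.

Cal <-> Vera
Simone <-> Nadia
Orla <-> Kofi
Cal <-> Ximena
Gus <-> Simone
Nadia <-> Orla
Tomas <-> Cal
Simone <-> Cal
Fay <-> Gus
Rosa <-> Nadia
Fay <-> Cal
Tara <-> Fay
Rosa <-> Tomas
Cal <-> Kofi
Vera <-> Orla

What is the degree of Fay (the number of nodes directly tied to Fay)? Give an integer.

3

Fay is directly tied to Cal, Gus, and Tara. That is 3 neighbors, so the degree of Fay is 3.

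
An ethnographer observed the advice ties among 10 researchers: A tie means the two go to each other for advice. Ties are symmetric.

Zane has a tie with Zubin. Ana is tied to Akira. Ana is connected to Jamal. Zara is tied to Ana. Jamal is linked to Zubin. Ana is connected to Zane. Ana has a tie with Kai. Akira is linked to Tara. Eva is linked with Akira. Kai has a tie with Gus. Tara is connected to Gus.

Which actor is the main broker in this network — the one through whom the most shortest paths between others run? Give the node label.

Ana

Unnormalized betweenness of each node: Akira:13, Ana:51/2, Eva:0, Gus:1, Jamal:7/2, Kai:5, Tara:2, Zane:7/2, Zara:0, Zubin:1/2.
Ana has the largest value, 51/2, making it the main broker — the node through which the most shortest paths run.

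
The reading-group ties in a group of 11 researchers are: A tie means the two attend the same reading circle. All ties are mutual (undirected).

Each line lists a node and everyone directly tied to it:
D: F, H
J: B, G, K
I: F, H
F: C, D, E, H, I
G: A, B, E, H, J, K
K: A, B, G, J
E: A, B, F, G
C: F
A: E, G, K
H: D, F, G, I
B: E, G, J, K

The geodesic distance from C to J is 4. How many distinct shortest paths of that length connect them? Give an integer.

The shortest distance is 4. The length-4 paths are: C–F–E–G–J; C–F–H–G–J; C–F–E–B–J.
That gives 3 distinct shortest paths.

3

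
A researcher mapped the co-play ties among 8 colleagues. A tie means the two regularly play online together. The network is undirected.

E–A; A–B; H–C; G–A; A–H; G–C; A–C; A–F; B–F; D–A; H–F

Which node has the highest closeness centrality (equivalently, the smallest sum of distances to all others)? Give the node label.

Farness (sum of distances to all others) for each node — A:7, B:12, C:11, D:13, E:13, F:11, G:12, H:11.
The smallest farness is 7, for A, so A has the highest closeness.

A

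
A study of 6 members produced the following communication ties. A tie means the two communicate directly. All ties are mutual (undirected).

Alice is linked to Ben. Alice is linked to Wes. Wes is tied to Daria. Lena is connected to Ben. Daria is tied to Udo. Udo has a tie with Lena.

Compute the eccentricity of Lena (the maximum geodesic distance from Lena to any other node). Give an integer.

3

Distances from Lena: Alice:2, Ben:1, Daria:2, Udo:1, Wes:3.
The largest is 3 (to Wes), so the eccentricity of Lena is 3.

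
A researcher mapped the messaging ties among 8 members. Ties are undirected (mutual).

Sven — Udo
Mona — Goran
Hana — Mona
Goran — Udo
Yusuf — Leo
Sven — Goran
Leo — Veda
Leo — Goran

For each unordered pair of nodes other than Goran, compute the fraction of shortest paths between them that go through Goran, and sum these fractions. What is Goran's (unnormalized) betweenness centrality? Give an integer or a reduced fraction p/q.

16

Pairs whose geodesics pass through Goran — Hana–Veda: 1; Hana–Udo: 1; Hana–Sven: 1; Hana–Leo: 1; Hana–Yusuf: 1; Mona–Veda: 1; Mona–Udo: 1; Mona–Sven: 1; Mona–Leo: 1; Mona–Yusuf: 1; Veda–Udo: 1; Veda–Sven: 1; Udo–Leo: 1; Udo–Yusuf: 1 … (+2 more pairs).
All other pairs contribute 0.
Summing the contributions gives betweenness(Goran) = 16.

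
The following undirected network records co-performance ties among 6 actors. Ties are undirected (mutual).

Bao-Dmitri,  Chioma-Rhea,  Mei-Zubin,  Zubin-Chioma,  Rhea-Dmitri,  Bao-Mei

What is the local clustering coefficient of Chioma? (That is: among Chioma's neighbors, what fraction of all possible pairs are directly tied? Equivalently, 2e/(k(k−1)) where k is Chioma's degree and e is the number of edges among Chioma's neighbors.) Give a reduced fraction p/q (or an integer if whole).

0

Chioma's neighbors: Rhea and Zubin (k = 2).
Possible neighbor pairs: C(2,2) = 1. Edges among them: none → e = 0.
Clustering(Chioma) = 0/1.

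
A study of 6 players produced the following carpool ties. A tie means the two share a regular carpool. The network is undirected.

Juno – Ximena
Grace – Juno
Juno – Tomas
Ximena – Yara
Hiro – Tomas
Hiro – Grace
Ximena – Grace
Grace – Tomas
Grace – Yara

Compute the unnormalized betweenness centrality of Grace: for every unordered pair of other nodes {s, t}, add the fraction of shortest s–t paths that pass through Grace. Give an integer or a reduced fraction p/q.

9/2

Pairs whose geodesics pass through Grace — Tomas–Ximena: 1/2; Tomas–Yara: 1; Ximena–Hiro: 1; Yara–Juno: 1/2; Yara–Hiro: 1; Juno–Hiro: 1/2.
All other pairs contribute 0.
Summing the contributions gives betweenness(Grace) = 9/2.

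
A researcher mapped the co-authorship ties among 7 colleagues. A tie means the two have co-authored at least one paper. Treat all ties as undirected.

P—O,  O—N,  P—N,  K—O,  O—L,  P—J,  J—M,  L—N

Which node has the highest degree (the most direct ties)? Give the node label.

O

Degrees — J:2, K:1, L:2, M:1, N:3, O:4, P:3.
The maximum is 4, attained only by O.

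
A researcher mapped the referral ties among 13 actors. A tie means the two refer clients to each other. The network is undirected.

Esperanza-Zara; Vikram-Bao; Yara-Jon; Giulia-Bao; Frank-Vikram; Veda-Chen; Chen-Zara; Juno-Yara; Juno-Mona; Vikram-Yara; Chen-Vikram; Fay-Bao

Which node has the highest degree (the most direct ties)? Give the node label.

Degrees — Bao:3, Chen:3, Esperanza:1, Fay:1, Frank:1, Giulia:1, Jon:1, Juno:2, Mona:1, Veda:1, Vikram:4, Yara:3, Zara:2.
The maximum is 4, attained only by Vikram.

Vikram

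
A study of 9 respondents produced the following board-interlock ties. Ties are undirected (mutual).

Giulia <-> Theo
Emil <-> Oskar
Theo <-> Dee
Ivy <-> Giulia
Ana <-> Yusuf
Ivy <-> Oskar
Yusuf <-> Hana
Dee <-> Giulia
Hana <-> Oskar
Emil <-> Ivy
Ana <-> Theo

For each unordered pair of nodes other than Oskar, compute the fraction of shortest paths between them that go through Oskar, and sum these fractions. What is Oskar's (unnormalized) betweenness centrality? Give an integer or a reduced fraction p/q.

Pairs whose geodesics pass through Oskar — Ivy–Hana: 1; Ivy–Yusuf: 1; Emil–Hana: 1; Emil–Yusuf: 1; Emil–Ana: 1/2; Hana–Dee: 1/2; Hana–Giulia: 1.
All other pairs contribute 0.
Summing the contributions gives betweenness(Oskar) = 6.

6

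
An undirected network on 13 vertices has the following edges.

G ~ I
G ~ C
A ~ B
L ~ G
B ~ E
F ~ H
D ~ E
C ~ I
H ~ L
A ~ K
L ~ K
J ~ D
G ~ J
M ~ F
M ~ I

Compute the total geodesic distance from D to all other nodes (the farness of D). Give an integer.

35

Distances from D: A:3, B:2, C:3, E:1, F:5, G:2, H:4, I:3, J:1, K:4, L:3, M:4.
Sum = 3 + 2 + 3 + 1 + 5 + 2 + 4 + 3 + 1 + 4 + 3 + 4 = 35.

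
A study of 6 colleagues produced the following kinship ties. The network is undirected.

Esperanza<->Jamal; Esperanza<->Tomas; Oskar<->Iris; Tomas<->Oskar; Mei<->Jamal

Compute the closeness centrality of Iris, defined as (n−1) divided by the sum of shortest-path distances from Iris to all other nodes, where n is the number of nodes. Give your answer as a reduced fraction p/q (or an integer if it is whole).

1/3

Distances from Iris: Esperanza:3, Jamal:4, Mei:5, Oskar:1, Tomas:2. Sum = 15.
n = 6, so closeness = 5/15 = 1/3.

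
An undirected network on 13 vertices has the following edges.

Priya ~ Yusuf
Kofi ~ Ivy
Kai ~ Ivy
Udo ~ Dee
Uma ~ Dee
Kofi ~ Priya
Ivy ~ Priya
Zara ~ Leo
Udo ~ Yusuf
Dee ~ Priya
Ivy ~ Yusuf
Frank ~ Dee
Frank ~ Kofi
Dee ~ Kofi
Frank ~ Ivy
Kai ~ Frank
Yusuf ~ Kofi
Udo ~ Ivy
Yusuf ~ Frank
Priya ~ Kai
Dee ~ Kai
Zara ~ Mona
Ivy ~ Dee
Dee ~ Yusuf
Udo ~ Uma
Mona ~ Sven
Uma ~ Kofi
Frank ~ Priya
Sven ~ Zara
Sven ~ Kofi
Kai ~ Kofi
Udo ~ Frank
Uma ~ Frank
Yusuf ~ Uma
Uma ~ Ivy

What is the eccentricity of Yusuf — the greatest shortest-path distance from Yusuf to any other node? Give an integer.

Distances from Yusuf: Dee:1, Frank:1, Ivy:1, Kai:2, Kofi:1, Leo:4, Mona:3, Priya:1, Sven:2, Udo:1, Uma:1, Zara:3.
The largest is 4 (to Leo), so the eccentricity of Yusuf is 4.

4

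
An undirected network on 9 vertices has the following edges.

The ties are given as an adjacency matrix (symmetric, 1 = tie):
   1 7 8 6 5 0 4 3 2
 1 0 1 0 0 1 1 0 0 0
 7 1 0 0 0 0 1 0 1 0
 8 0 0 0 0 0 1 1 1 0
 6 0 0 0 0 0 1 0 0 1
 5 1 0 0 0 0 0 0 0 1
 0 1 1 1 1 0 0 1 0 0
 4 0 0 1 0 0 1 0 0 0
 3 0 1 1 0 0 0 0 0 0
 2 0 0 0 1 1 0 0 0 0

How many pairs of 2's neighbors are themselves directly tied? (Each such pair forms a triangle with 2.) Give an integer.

2's neighbors are 5 and 6, but none of them are tied to each other, so no triangle contains 2.

0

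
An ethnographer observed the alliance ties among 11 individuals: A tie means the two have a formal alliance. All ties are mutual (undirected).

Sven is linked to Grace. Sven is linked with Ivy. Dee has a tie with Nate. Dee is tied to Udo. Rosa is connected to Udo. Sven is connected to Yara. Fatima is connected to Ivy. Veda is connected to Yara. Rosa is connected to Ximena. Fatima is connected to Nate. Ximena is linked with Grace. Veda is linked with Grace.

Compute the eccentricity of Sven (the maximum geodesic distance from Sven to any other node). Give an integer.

Distances from Sven: Dee:4, Fatima:2, Grace:1, Ivy:1, Nate:3, Rosa:3, Udo:4, Veda:2, Ximena:2, Yara:1.
The largest is 4 (to Dee and Udo), so the eccentricity of Sven is 4.

4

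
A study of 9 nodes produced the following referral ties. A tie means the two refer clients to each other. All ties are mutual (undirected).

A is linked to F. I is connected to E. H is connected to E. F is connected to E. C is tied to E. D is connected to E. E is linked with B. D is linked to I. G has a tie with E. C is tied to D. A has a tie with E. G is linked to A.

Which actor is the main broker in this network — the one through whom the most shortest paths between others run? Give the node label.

E

Unnormalized betweenness of each node: A:1/2, B:0, C:0, D:1/2, E:23, F:0, G:0, H:0, I:0.
E has the largest value, 23, making it the main broker — the node through which the most shortest paths run.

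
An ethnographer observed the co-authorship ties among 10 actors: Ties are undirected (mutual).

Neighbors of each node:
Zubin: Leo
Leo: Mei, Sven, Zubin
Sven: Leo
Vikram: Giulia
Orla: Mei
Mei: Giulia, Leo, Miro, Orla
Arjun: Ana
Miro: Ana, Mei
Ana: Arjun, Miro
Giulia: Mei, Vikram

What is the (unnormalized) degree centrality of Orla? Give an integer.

Orla is directly tied to Mei. That is 1 neighbor, so the degree of Orla is 1.

1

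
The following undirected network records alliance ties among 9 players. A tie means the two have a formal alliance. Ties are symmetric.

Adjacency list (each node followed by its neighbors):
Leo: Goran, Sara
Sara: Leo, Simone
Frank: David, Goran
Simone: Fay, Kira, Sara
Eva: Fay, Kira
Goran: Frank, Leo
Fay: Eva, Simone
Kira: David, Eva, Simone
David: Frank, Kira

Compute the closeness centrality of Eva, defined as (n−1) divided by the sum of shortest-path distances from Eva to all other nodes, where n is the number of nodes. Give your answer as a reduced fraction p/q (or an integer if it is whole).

2/5

Distances from Eva: David:2, Fay:1, Frank:3, Goran:4, Kira:1, Leo:4, Sara:3, Simone:2. Sum = 20.
n = 9, so closeness = 8/20 = 2/5.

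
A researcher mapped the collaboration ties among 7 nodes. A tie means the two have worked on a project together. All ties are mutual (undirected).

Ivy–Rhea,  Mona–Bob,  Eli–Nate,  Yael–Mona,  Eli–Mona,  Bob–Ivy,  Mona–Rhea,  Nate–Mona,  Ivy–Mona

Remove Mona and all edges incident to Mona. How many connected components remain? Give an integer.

3

Without Mona, the remaining ties split the others into: {Yael}; {Eli, Nate}; {Bob, Ivy, Rhea}.
That's 3 separate components.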